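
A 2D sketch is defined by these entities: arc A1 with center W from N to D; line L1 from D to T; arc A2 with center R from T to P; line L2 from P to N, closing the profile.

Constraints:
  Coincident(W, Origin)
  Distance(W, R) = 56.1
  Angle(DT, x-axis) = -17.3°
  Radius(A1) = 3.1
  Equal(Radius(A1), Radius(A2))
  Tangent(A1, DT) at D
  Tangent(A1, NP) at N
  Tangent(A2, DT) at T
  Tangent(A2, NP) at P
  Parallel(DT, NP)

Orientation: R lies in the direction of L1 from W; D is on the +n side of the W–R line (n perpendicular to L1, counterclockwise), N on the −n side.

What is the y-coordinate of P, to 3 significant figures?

-19.6

Tangency of A1 to both parallel lines with radius 3.1 puts D and N at W ± 3.1·n: D = (0.922, 2.96), N = (-0.922, -2.96). Equal radii place T and P the same way about R: T = R + 3.1·n = (54.5, -13.7), P = R − 3.1·n = (52.6, -19.6). So P.y = -19.6.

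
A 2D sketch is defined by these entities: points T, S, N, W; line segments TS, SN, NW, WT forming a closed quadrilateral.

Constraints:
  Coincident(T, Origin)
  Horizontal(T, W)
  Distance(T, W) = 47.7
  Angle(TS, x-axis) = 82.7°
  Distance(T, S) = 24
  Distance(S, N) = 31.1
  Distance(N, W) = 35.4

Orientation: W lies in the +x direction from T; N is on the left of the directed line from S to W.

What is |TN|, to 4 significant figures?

46.10

T is at the origin; T and W share the same y with |TW| = 47.7 and W in +x, so W = (47.7, 0). TS runs at 82.7° with |TS| = 24.0, so S = (3.050, 23.81). N is determined by |SN| = 31.1 and |NW| = 35.4 together: it lies at the intersection of circle(S, 31.1) and circle(W, 35.4). With |SW| = 50.60, the foot of the radical line on SW is 22.47 from S and the perpendicular offset is √(31.1² − 22.47²) = 21.50. Taking the left-of-SW solution: N = (32.99, 32.20).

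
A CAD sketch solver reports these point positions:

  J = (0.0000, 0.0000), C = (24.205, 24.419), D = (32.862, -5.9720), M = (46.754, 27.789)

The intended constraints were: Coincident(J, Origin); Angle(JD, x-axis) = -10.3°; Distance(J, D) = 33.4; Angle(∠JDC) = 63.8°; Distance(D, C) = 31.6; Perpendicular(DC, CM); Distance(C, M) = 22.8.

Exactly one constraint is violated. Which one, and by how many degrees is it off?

Perpendicular(DC, CM) — off by 7.40°.

J = (0.00, 0.00) ✓; JD at -10.30° ✓; |JD| = 33.40 ✓; ∠JDC = 63.80° ✓; |DC| = 31.60 ✓; ∠(DC, CM) = 97.40° ✗; |CM| = 22.80 ✓.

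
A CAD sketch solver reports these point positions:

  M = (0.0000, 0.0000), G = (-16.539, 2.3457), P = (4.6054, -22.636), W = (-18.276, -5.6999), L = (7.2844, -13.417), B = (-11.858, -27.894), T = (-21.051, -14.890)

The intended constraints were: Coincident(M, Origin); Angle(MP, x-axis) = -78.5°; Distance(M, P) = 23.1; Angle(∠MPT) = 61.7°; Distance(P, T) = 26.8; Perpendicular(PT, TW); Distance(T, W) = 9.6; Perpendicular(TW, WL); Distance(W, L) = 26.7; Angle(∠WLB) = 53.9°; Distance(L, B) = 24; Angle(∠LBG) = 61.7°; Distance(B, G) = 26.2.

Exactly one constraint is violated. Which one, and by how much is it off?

Distance(B, G) = 26.2 — off by 4.40.

M = (0.00, 0.00) ✓; MP at -78.50° ✓; |MP| = 23.10 ✓; ∠MPT = 61.70° ✓; |PT| = 26.80 ✓; ∠(PT, TW) = 90.00° ✓; |TW| = 9.600 ✓; ∠(TW, WL) = 90.00° ✓; |WL| = 26.70 ✓; ∠WLB = 53.90° ✓; |LB| = 24.00 ✓; ∠LBG = 61.70° ✓; |BG| = 30.60 ✗.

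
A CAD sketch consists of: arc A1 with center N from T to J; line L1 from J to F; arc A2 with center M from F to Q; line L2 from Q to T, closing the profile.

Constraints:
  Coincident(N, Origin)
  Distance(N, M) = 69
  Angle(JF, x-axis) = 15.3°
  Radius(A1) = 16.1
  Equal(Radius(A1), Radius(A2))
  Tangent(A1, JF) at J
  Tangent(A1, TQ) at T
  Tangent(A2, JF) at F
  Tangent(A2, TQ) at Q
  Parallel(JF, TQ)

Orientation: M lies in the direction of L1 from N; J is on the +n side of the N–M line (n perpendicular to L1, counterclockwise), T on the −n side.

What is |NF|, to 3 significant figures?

70.9

The slot axis is L1's direction at 15.3°, so u = (cos 15.3°, sin 15.3°) = (0.965, 0.264) and n = (−sin 15.3°, cos 15.3°) = (-0.264, 0.965). N is at the origin and M lies 69.0 along u from N, so M = 69.0·u = (66.6, 18.2). Tangency of A1 to both parallel lines with radius 16.1 puts J and T at N ± 16.1·n: J = (-4.25, 15.5), T = (4.25, -15.5). Equal radii place F and Q the same way about M: F = M + 16.1·n = (62.3, 33.7), Q = M − 16.1·n = (70.8, 2.68). Then |NF| = |F − N| = 70.9.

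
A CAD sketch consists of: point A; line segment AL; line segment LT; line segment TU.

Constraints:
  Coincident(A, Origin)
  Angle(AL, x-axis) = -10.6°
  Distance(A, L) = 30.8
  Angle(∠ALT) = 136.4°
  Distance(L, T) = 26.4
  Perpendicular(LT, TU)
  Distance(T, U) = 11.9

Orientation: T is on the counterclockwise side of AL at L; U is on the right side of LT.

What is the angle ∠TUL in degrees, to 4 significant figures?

65.74°

A is at the origin; AL runs at -10.6° with length 30.8, so L = 30.8·(cos -10.6°, sin -10.6°) = (30.27, -5.666). ∠ALT = 136.4°, so LT runs at -10.6° + (180° − 136.4°) = 33.00° from the x-axis; with |LT| = 26.4, T = L + 26.4·(cos 33.00°, sin 33.00°) = (52.42, 8.713). LT ⟂ TU; with |TU| = 11.9 on the right of LT, U = T + 11.9·(0.5446, -0.8387) = (58.90, -1.267). Then cos ∠TUL = UT·UL / (|UT||UL|), giving 65.74°.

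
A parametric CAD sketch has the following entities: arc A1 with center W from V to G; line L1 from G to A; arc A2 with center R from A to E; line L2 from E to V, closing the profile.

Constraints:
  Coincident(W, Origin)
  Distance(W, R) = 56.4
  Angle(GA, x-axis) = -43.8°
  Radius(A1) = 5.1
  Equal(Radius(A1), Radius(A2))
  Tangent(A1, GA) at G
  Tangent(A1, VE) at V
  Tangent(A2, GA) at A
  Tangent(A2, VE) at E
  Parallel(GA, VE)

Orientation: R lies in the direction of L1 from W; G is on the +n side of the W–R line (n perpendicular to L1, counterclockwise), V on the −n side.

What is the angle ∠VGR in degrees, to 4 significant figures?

84.83°

The slot axis is L1's direction at -43.8°, so u = (cos -43.8°, sin -43.8°) = (0.7218, -0.6921) and n = (−sin -43.8°, cos -43.8°) = (0.6921, 0.7218). W is at the origin and R lies 56.4 along u from W, so R = 56.4·u = (40.71, -39.04). Tangency of A1 to both parallel lines with radius 5.1 puts G and V at W ± 5.1·n: G = (3.530, 3.681), V = (-3.530, -3.681). Then cos ∠VGR = GV·GR / (|GV||GR|), giving 84.83°.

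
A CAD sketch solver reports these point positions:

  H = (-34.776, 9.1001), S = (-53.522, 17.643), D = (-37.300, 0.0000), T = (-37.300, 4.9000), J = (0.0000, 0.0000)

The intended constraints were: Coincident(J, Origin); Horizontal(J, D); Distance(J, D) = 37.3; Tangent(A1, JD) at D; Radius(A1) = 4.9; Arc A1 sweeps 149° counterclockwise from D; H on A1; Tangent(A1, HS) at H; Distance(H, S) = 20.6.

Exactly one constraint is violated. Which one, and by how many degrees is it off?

Tangent(A1, HS) at H — off by 6.50°.

J = (0.00, 0.00) ✓; J.y = 0.00, D.y = 0.00 ✓; |JD| = 37.30 ✓; ∠(TD, DJ) = 90.00° ✓; |TD| = 4.900 ✓; bearing(T→H) − bearing(T→D) = 149.0° ✓; |TH| = 4.900 ✓; ∠(TH, HS) = 83.50° ✗; |HS| = 20.60 ✓.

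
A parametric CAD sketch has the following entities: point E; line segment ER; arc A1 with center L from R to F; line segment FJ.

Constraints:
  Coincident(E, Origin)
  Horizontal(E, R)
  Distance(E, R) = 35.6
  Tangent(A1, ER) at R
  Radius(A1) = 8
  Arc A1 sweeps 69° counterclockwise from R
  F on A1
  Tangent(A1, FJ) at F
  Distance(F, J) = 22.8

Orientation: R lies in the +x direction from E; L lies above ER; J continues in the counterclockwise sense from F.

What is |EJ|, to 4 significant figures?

57.65

E is at the origin; E and R share the same y with |ER| = 35.6 and R on the +x side, so R = (35.60, 0.000). A1 meets ER tangentially, so LR is at right angles to ER, so L = R + (0, 8) = (35.60, 8.000). On A1, R sits at bearing -90° from L; a 69° counterclockwise sweep puts F at bearing -21°, so F = L + 8.0·(cos -21°, sin -21°) = (43.07, 5.133). A1 meets FJ tangentially, so LF is at right angles to FJ, so FJ runs along (−sin -21°, cos -21°); with |FJ| = 22.8, J = (51.24, 26.42). Then |EJ| = |J − E| = 57.65.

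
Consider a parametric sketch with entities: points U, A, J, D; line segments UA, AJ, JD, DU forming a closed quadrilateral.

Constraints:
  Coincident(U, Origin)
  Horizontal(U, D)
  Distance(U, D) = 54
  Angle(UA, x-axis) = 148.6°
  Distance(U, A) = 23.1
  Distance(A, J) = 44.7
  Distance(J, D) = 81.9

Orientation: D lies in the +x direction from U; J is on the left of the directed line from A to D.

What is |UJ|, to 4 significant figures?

55.26

U is at the origin; UD is horizontal with |UD| = 54.0 and D in +x, so D = (54.0, 0). UA runs at 148.6° with |UA| = 23.1, so A = (-19.72, 12.04). J is determined by |AJ| = 44.7 and |JD| = 81.9 together: it lies at the intersection of circle(A, 44.7) and circle(D, 81.9). With |AD| = 74.69, the foot of the radical line on AD is 5.821 from A and the perpendicular offset is √(44.7² − 5.821²) = 44.32. Taking the left-of-AD solution: J = (-6.831, 54.84).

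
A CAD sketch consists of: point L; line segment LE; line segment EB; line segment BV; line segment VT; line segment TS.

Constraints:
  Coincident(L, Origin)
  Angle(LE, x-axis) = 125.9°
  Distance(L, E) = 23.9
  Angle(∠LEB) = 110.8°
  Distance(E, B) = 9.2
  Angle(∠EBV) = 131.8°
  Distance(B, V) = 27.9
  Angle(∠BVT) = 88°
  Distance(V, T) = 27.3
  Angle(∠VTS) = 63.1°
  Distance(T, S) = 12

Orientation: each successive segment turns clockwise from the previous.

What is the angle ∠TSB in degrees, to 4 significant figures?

156.3°

L is at the origin; LE runs at 125.9° with length 23.9, so E = (-14.01, 19.36). ∠LEB = 110.8° gives EB at 56.70° from the x-axis; with |EB| = 9.2, B = (-8.963, 27.05). ∠EBV = 131.8° gives BV at 8.500° from the x-axis; with |BV| = 27.9, V = (18.63, 31.17). ∠BVT = 88.0° gives VT at -83.50° from the x-axis; with |VT| = 27.3, T = (21.72, 4.049). ∠VTS = 63.1° gives TS at 159.6° from the x-axis; with |TS| = 12.0, S = (10.47, 8.232). Then cos ∠TSB = ST·SB / (|ST||SB|), giving 156.3°.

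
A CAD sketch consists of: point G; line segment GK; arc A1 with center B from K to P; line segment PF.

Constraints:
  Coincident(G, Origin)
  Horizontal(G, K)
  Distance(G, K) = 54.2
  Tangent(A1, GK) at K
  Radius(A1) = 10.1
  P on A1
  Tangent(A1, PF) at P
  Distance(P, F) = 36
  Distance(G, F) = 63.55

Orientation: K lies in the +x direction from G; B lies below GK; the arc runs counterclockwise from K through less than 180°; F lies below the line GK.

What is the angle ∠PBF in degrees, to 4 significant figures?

74.33°

G is at the origin; G and K share the same y with |GK| = 54.2 and K on the +x side, so K = (54.20, 0.000). A1 meets GK tangentially, so BK is at right angles to GK, so B = K + (0, -10.1) = (54.20, -10.10). Since BP ⟂ PF (tangency), |BF| = √(10.1² + 36.0²) = 37.39 regardless of where P sits on A1. So F lies on both circle(G, 63.55) and circle(B, 37.39); the below-GK intersection is F = (43.82, -46.02). P is the foot of the tangent from F: P = (44.10, -10.02).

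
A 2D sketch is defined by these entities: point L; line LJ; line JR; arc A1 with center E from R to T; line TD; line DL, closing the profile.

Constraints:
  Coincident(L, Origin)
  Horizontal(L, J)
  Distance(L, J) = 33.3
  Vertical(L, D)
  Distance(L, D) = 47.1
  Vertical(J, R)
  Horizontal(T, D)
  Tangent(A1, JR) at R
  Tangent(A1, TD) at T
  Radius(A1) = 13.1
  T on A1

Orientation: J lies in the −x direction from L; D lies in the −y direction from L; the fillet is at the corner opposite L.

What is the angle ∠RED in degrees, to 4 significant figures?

147.0°

The virtual corner opposite L is at (-33.30, -47.10). Since A1 is tangent to JR there, ER ⟂ JR and tangency of A1 to TD means the radius ET is perpendicular to TD, with radius 13.1, so the center E sits 13.1 in from both sides at E = (-20.20, -34.00). That places the tangent points at R = (-33.30, -34.00) on JR and T = (-20.20, -47.10) on TD. Then cos ∠RED = ER·ED / (|ER||ED|), giving 147.0°.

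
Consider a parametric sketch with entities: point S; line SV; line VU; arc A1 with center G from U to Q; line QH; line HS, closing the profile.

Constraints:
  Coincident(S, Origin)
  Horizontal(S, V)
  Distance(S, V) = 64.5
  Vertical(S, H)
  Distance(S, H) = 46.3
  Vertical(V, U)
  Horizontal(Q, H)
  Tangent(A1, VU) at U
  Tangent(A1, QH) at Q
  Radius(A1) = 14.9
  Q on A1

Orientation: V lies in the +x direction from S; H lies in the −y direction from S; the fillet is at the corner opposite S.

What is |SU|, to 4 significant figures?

71.74

The virtual corner opposite S is at (64.50, -46.30). Tangency of A1 to VU means the radius GU is perpendicular to VU and tangency of A1 to QH means the radius GQ is perpendicular to QH, with radius 14.9, so the center G sits 14.9 in from both sides at G = (49.60, -31.40). That places the tangent points at U = (64.50, -31.40) on VU and Q = (49.60, -46.30) on QH. Then |SU| = |U − S| = 71.74.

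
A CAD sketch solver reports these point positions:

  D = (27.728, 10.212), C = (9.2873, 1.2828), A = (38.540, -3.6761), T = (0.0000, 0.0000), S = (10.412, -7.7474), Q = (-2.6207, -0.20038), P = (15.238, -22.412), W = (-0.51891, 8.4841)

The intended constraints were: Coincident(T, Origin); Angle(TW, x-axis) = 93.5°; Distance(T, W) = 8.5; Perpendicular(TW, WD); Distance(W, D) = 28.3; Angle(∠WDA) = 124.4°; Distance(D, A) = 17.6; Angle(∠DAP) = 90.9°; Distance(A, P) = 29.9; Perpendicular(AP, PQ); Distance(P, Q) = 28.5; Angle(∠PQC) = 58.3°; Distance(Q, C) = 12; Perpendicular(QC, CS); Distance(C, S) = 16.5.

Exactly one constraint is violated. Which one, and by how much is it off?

Distance(C, S) = 16.5 — off by 7.40.

T = (0.00, 0.00) ✓; TW at 93.50° ✓; |TW| = 8.500 ✓; ∠(TW, WD) = 90.00° ✓; |WD| = 28.30 ✓; ∠WDA = 124.4° ✓; |DA| = 17.60 ✓; ∠DAP = 90.90° ✓; |AP| = 29.90 ✓; ∠(AP, PQ) = 90.00° ✓; |PQ| = 28.50 ✓; ∠PQC = 58.30° ✓; |QC| = 12.00 ✓; ∠(QC, CS) = 90.00° ✓; |CS| = 9.100 ✗.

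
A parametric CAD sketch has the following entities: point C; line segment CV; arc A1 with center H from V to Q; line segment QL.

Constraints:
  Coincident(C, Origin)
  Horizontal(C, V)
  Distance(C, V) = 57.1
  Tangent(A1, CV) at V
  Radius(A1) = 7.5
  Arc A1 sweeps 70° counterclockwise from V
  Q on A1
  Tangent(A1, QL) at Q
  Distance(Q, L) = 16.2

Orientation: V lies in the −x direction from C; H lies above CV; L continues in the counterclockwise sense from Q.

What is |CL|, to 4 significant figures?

48.86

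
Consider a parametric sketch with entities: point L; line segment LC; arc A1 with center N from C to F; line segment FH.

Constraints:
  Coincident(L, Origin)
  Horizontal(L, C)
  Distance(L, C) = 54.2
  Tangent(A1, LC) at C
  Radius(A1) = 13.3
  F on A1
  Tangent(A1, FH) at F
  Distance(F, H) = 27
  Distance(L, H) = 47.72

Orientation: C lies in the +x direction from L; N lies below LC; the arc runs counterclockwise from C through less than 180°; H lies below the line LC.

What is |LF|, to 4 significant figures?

42.58

L is at the origin; L and C share the same y with |LC| = 54.2 and C on the +x side, so C = (54.20, 0.000). Since A1 is tangent to LC there, NC ⟂ LC, so N = C + (0, -13.3) = (54.20, -13.30). Since NF ⟂ FH (tangency), |NH| = √(13.3² + 27.0²) = 30.10 regardless of where F sits on A1. So H lies on both circle(L, 47.72) and circle(N, 30.10); the below-LC intersection is H = (32.90, -34.57). F is the foot of the tangent from H: F = (41.61, -9.009).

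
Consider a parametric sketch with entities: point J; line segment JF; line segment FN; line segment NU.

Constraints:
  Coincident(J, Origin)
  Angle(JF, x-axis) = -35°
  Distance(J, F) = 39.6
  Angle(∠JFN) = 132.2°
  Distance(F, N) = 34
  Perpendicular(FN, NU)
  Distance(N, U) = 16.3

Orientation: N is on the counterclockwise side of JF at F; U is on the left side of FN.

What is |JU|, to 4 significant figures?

61.99

∠JFN = 132.2°, so FN runs at -35.0° + (180° − 132.2°) = 12.80° from the x-axis; with |FN| = 34.0, N = F + 34.0·(cos 12.80°, sin 12.80°) = (65.59, -15.18). FN ⟂ NU; with |NU| = 16.3 on the left of FN, U = N + 16.3·(-0.2215, 0.9751) = (61.98, 0.7140). Then |JU| = |U − J| = 61.99.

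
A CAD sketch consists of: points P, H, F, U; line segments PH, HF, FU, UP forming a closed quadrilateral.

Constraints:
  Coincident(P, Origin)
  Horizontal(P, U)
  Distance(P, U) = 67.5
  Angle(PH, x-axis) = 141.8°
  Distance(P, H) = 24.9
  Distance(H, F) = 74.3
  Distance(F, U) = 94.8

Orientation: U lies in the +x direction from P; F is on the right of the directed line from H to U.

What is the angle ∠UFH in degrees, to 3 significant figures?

61.6°

Checks: |HF| = 74.30 ✓; |FU| = 94.80 ✓.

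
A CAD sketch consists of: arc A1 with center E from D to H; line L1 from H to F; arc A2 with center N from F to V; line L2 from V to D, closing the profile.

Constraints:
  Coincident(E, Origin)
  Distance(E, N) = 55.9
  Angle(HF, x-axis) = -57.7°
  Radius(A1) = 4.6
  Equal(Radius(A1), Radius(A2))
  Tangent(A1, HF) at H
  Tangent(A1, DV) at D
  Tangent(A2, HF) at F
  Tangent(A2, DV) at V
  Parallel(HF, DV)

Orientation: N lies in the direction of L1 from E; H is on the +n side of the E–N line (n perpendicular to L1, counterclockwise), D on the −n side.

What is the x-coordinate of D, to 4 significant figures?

-3.888

The slot axis is L1's direction at -57.7°, so u = (cos -57.7°, sin -57.7°) = (0.5344, -0.8453) and n = (−sin -57.7°, cos -57.7°) = (0.8453, 0.5344). E is at the origin and N lies 55.9 along u from E, so N = 55.9·u = (29.87, -47.25). Tangency of A1 to both parallel lines with radius 4.6 puts H and D at E ± 4.6·n: H = (3.888, 2.458), D = (-3.888, -2.458). So D.x = -3.888.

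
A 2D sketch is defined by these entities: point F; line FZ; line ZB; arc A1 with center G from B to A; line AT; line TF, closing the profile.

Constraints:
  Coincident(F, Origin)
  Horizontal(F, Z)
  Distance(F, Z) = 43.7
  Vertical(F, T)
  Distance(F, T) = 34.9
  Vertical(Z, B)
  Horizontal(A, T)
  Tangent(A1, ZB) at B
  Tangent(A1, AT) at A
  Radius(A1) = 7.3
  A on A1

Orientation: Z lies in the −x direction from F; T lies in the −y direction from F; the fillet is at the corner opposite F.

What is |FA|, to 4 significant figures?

50.43

F is at the origin; F and Z share the same y with |FZ| = 43.7 and Z on the −x side, so Z = (-43.70, 0.000). F and T share the same x with |FT| = 34.9 and T on the −y side, so T = (0.000, -34.90). The virtual corner opposite F is at (-43.70, -34.90). A1 meets ZB tangentially, so GB is at right angles to ZB and since A1 is tangent to AT there, GA ⟂ AT, with radius 7.3, so the center G sits 7.3 in from both sides at G = (-36.40, -27.60). That places the tangent points at B = (-43.70, -27.60) on ZB and A = (-36.40, -34.90) on AT. Then |FA| = |A − F| = 50.43.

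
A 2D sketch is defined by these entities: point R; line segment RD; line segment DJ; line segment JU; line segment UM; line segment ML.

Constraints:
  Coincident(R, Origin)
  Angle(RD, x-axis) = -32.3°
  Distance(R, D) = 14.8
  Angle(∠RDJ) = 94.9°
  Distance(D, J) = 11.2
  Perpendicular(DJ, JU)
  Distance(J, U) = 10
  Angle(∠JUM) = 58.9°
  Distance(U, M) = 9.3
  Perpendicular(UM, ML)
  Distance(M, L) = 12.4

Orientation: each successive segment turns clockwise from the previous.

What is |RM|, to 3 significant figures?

10.6

DJ is perpendicular to JU, so JU runs at 153°; with |JU| = 10.0, U = (-1.52, -13.2). ∠JUM = 58.9° gives UM at 31.5° from the x-axis; with |UM| = 9.3, M = (6.41, -8.39). Then |RM| = |M − R| = 10.6.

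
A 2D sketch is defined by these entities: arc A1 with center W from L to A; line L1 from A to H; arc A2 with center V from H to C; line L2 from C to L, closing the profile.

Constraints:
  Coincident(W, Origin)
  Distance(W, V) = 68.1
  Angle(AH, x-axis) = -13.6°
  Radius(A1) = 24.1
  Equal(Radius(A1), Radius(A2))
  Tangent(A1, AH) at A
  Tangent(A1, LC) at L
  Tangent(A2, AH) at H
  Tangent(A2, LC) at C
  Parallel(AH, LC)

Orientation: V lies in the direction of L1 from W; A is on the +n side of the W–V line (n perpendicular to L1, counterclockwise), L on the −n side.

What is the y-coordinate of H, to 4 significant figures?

7.411

The slot axis is L1's direction at -13.6°, so u = (cos -13.6°, sin -13.6°) = (0.9720, -0.2351) and n = (−sin -13.6°, cos -13.6°) = (0.2351, 0.9720). W is at the origin and V lies 68.1 along u from W, so V = 68.1·u = (66.19, -16.01). Tangency of A1 to both parallel lines with radius 24.1 puts A and L at W ± 24.1·n: A = (5.667, 23.42), L = (-5.667, -23.42). Equal radii place H and C the same way about V: H = V + 24.1·n = (71.86, 7.411), C = V − 24.1·n = (60.52, -39.44). So H.y = 7.411.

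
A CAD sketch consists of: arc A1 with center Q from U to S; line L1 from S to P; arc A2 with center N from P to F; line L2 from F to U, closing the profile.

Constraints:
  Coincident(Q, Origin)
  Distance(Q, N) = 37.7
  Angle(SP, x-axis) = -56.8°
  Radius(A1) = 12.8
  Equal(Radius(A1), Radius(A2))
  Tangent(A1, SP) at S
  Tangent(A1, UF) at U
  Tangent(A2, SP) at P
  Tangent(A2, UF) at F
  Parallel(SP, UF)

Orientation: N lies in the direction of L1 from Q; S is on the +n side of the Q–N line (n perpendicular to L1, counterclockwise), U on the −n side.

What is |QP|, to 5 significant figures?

39.814

The slot axis is L1's direction at -56.8°, so u = (cos -56.8°, sin -56.8°) = (0.54756, -0.83676) and n = (−sin -56.8°, cos -56.8°) = (0.83676, 0.54756). Q is at the origin and N lies 37.7 along u from Q, so N = 37.7·u = (20.643, -31.546). Tangency of A1 to both parallel lines with radius 12.8 puts S and U at Q ± 12.8·n: S = (10.711, 7.0088), U = (-10.711, -7.0088). Equal radii place P and F the same way about N: P = N + 12.8·n = (31.354, -24.537), F = N − 12.8·n = (9.9326, -38.555). Then |QP| = |P − Q| = 39.814.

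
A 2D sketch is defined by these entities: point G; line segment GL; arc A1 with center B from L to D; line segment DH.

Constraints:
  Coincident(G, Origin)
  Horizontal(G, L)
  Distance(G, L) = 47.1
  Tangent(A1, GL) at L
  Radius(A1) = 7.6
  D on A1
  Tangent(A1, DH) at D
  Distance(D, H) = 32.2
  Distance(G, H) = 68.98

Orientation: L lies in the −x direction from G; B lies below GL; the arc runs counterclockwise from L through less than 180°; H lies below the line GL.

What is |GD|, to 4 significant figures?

55.15

Checks: G.y = 0.00, L.y = 0.00 ✓; |GL| = 47.10 ✓; |BD| = 7.600 ✓; ∠(BD, DH) = 90.00° ✓; |DH| = 32.20 ✓; |GH| = 68.98 ✓.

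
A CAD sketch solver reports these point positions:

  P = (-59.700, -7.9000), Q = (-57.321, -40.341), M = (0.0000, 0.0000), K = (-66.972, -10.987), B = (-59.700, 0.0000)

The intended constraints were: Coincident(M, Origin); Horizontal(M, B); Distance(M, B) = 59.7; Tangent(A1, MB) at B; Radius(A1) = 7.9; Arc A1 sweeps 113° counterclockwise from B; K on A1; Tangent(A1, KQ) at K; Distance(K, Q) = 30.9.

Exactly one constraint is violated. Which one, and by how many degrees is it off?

Tangent(A1, KQ) at K — off by 4.80°.

M = (0.00, 0.00) ✓; M.y = 0.00, B.y = 0.00 ✓; |MB| = 59.70 ✓; ∠(PB, BM) = 90.00° ✓; |PB| = 7.900 ✓; bearing(P→K) − bearing(P→B) = 113.0° ✓; |PK| = 7.900 ✓; ∠(PK, KQ) = 94.80° ✗; |KQ| = 30.90 ✓.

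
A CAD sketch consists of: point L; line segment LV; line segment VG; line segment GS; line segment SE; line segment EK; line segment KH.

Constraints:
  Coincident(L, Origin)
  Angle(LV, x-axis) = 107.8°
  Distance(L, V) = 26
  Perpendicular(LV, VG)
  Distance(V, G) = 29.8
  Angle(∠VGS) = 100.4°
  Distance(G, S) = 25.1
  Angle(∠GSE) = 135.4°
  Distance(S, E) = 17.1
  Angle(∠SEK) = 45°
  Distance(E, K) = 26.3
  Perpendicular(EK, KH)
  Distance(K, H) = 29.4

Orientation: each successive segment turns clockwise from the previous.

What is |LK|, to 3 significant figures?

23.7

∠GSE = 135.4° gives SE at -106° from the x-axis; with |SE| = 17.1, E = (27.5, -4.66). ∠SEK = 45.0° gives EK at 119° from the x-axis; with |EK| = 26.3, K = (14.9, 18.4). Then |LK| = |K − L| = 23.7.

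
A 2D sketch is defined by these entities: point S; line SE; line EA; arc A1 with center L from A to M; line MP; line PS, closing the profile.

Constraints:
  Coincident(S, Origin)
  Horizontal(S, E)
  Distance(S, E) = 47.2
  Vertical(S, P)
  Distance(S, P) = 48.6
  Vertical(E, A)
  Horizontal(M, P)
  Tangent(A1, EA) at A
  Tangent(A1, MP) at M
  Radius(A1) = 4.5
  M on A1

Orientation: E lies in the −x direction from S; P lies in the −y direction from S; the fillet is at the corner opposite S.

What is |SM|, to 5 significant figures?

64.694

S is at the origin; S and E share the same y with |SE| = 47.2 and E on the −x side, so E = (-47.200, 0.0000). S and P share the same x with |SP| = 48.6 and P on the −y side, so P = (0.0000, -48.600). The virtual corner opposite S is at (-47.200, -48.600). Tangency of A1 to EA means the radius LA is perpendicular to EA and since A1 is tangent to MP there, LM ⟂ MP, with radius 4.5, so the center L sits 4.5 in from both sides at L = (-42.700, -44.100). That places the tangent points at A = (-47.200, -44.100) on EA and M = (-42.700, -48.600) on MP. Then |SM| = |M − S| = 64.694.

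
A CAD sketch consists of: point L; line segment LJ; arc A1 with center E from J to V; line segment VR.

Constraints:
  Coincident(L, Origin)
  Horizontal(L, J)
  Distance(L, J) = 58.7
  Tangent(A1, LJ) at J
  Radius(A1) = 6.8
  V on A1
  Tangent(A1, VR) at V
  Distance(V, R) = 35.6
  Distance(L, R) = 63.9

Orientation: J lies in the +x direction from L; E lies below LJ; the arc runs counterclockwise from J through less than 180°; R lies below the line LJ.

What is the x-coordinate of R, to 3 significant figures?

48.5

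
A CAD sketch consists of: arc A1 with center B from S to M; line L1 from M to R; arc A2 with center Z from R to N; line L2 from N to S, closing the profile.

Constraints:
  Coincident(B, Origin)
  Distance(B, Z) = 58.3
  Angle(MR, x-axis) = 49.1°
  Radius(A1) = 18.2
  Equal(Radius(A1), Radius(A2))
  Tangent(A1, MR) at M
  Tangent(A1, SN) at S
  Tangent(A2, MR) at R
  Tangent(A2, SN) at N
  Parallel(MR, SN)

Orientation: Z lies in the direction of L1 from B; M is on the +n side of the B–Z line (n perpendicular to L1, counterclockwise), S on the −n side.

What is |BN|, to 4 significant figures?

61.07

The slot axis is L1's direction at 49.1°, so u = (cos 49.1°, sin 49.1°) = (0.6547, 0.7559) and n = (−sin 49.1°, cos 49.1°) = (-0.7559, 0.6547). B is at the origin and Z lies 58.3 along u from B, so Z = 58.3·u = (38.17, 44.07). Tangency of A1 to both parallel lines with radius 18.2 puts M and S at B ± 18.2·n: M = (-13.76, 11.92), S = (13.76, -11.92). Equal radii place R and N the same way about Z: R = Z + 18.2·n = (24.41, 55.98), N = Z − 18.2·n = (51.93, 32.15). Then |BN| = |N − B| = 61.07.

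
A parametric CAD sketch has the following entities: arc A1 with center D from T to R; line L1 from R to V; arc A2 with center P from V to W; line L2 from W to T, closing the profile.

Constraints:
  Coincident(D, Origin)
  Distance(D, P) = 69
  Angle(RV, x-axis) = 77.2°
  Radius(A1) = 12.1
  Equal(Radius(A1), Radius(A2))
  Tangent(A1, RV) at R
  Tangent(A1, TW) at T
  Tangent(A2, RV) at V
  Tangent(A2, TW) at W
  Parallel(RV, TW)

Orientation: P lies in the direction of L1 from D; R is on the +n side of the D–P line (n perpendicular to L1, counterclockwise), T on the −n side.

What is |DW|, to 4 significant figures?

70.05

The slot axis is L1's direction at 77.2°, so u = (cos 77.2°, sin 77.2°) = (0.2215, 0.9751) and n = (−sin 77.2°, cos 77.2°) = (-0.9751, 0.2215). D is at the origin and P lies 69.0 along u from D, so P = 69.0·u = (15.29, 67.29). Tangency of A1 to both parallel lines with radius 12.1 puts R and T at D ± 12.1·n: R = (-11.80, 2.681), T = (11.80, -2.681). Equal radii place V and W the same way about P: V = P + 12.1·n = (3.488, 69.97), W = P − 12.1·n = (27.09, 64.60). Then |DW| = |W − D| = 70.05.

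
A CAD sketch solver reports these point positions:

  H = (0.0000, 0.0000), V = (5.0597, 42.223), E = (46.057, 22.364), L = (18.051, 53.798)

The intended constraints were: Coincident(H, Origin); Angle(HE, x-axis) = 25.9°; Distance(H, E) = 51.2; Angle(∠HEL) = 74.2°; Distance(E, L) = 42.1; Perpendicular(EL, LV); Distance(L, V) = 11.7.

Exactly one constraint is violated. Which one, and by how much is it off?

Distance(L, V) = 11.7 — off by 5.70.

H = (0.00, 0.00) ✓; HE at 25.90° ✓; |HE| = 51.20 ✓; ∠HEL = 74.20° ✓; |EL| = 42.10 ✓; ∠(EL, LV) = 90.00° ✓; |LV| = 17.40 ✗.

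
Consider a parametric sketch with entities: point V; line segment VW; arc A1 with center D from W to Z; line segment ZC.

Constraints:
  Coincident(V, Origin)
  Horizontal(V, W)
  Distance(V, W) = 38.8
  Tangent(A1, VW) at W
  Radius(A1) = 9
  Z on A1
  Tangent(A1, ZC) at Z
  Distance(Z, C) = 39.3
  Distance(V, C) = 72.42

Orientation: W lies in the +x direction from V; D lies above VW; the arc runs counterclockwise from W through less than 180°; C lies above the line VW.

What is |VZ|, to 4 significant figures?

48.06

Checks: V = (0.00, 0.00) ✓; |DZ| = 9.000 ✓; ∠(DZ, ZC) = 90.00° ✓; |ZC| = 39.30 ✓; |VC| = 72.42 ✓.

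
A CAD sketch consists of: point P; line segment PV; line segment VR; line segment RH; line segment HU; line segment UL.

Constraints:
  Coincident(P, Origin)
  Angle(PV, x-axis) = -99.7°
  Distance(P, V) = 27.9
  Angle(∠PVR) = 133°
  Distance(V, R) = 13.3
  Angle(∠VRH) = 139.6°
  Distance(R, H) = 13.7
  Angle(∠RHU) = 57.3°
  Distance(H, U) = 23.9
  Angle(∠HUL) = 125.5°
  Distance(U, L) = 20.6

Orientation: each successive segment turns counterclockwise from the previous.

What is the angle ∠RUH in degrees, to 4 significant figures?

34.94°

P is at the origin; PV runs at -99.7° with length 27.9, so V = (-4.701, -27.50). ∠PVR = 133.0° gives VR at -52.70° from the x-axis; with |VR| = 13.3, R = (3.359, -38.08). ∠VRH = 139.6° gives RH at -12.30° from the x-axis; with |RH| = 13.7, H = (16.74, -41.00). ∠RHU = 57.3° gives HU at 110.4° from the x-axis; with |HU| = 23.9, U = (8.413, -18.60). Then cos ∠RUH = UR·UH / (|UR||UH|), giving 34.94°.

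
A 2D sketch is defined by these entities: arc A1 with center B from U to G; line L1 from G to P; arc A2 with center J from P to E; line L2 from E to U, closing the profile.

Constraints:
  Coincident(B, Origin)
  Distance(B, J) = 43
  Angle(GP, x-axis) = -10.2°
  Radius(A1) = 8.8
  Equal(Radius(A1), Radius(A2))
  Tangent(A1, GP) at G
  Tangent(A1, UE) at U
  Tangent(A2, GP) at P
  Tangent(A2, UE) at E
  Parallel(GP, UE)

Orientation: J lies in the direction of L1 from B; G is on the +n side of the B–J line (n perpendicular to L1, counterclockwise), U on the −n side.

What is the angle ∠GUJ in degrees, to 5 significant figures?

78.434°

B is at the origin and J lies 43.0 along u from B, so J = 43.0·u = (42.320, -7.6146). Tangency of A1 to both parallel lines with radius 8.8 puts G and U at B ± 8.8·n: G = (1.5583, 8.6609), U = (-1.5583, -8.6609). Then cos ∠GUJ = UG·UJ / (|UG||UJ|), giving 78.434°.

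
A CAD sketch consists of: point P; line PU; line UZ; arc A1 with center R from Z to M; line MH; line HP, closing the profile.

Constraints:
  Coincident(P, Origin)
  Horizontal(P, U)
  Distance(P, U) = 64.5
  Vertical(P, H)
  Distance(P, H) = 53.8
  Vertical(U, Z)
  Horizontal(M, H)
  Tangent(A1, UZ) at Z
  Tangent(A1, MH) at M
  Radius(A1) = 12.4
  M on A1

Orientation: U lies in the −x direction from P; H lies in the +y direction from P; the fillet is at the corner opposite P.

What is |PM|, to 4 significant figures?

74.89

P is at the origin; P and U share the same y with |PU| = 64.5 and U on the −x side, so U = (-64.50, 0.000). PH is vertical with |PH| = 53.8 and H on the +y side, so H = (0.000, 53.80). The virtual corner opposite P is at (-64.50, 53.80). The tangent condition forces RZ to be normal to UZ and the tangent condition forces RM to be normal to MH, with radius 12.4, so the center R sits 12.4 in from both sides at R = (-52.10, 41.40). That places the tangent points at Z = (-64.50, 41.40) on UZ and M = (-52.10, 53.80) on MH. Then |PM| = |M − P| = 74.89.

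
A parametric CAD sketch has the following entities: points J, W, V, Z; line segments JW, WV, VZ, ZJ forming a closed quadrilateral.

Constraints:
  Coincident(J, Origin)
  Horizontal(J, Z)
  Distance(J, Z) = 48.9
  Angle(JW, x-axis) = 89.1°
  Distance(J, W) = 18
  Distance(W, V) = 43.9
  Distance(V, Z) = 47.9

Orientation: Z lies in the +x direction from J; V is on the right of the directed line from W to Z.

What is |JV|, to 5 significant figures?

26.478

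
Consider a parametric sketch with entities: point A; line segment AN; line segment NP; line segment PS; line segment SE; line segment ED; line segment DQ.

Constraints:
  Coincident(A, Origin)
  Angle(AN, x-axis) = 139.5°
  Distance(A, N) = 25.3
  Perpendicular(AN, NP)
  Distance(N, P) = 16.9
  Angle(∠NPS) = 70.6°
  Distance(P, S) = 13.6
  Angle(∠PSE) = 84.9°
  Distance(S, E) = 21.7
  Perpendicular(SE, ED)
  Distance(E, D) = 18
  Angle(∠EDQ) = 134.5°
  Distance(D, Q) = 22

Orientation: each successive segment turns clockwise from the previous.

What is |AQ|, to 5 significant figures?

49.904

A is at the origin; AN runs at 139.5° with length 25.3, so N = (-19.238, 16.431). AN ⟂ NP, so NP runs at 49.500°; with |NP| = 16.9, P = (-8.2626, 29.282). ∠NPS = 70.6° gives PS at -59.900° from the x-axis; with |PS| = 13.6, S = (-1.4421, 17.516). ∠PSE = 84.9° gives SE at -155.00° from the x-axis; with |SE| = 21.7, E = (-21.109, 8.3450). SE ⟂ ED, so ED runs at 115.00°; with |ED| = 18.0, D = (-28.716, 24.659). ∠EDQ = 134.5° gives DQ at 69.500° from the x-axis; with |DQ| = 22.0, Q = (-21.011, 45.265). Then |AQ| = |Q − A| = 49.904.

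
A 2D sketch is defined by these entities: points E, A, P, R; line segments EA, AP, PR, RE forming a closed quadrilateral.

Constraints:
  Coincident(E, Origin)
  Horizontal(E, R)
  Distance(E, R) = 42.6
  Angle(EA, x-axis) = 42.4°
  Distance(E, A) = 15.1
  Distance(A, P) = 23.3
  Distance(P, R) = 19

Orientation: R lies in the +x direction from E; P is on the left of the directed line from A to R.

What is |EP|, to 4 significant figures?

37.45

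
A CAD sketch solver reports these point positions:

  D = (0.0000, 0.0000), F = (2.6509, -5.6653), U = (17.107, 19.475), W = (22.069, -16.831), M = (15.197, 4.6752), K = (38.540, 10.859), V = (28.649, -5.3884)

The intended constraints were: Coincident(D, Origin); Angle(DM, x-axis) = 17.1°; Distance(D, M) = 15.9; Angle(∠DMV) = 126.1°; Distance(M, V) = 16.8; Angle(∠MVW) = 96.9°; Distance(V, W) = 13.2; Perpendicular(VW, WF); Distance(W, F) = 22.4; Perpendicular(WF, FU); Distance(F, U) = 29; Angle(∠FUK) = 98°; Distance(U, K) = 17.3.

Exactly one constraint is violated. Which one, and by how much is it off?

Distance(U, K) = 17.3 — off by 5.80.

D = (0.00, 0.00) ✓; DM at 17.10° ✓; |DM| = 15.90 ✓; ∠DMV = 126.1° ✓; |MV| = 16.80 ✓; ∠MVW = 96.90° ✓; |VW| = 13.20 ✓; ∠(VW, WF) = 90.00° ✓; |WF| = 22.40 ✓; ∠(WF, FU) = 90.00° ✓; |FU| = 29.00 ✓; ∠FUK = 98.00° ✓; |UK| = 23.10 ✗.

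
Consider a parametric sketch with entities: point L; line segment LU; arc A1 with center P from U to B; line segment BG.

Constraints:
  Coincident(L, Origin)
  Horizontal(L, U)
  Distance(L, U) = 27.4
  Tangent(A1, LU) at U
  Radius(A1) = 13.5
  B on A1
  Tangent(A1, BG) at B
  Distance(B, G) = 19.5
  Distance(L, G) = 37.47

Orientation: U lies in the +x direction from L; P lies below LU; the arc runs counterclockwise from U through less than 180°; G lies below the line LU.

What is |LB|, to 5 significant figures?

20.221

Checks: |PB| = 13.50 ✓; ∠(PB, BG) = 90.00° ✓; |BG| = 19.50 ✓; |LG| = 37.47 ✓.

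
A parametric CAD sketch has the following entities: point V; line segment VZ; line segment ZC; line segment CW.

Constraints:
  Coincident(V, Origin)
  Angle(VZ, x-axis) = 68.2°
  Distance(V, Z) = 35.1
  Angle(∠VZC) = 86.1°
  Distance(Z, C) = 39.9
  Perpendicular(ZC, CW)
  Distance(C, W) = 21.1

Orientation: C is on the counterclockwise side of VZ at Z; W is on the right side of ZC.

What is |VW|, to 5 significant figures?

67.502

V is at the origin; VZ runs at 68.2° with length 35.1, so Z = 35.1·(cos 68.2°, sin 68.2°) = (13.035, 32.590). ∠VZC = 86.1°, so ZC runs at 68.2° + (180° − 86.1°) = 162.10° from the x-axis; with |ZC| = 39.9, C = Z + 39.9·(cos 162.10°, sin 162.10°) = (-24.934, 44.853). The perpendicularity gives CW at right angles to ZC; with |CW| = 21.1 on the right of ZC, W = C + 21.1·(0.30736, 0.95159) = (-18.448, 64.932). Then |VW| = |W − V| = 67.502.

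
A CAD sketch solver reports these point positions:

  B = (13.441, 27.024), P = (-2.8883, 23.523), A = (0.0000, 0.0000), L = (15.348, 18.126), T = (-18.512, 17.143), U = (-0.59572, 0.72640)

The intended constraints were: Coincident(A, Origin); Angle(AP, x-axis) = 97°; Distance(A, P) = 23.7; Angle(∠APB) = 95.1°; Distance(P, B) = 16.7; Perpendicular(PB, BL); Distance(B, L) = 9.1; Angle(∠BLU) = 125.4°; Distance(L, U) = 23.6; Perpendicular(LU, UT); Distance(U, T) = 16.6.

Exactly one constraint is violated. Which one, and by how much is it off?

Distance(U, T) = 16.6 — off by 7.70.

A = (0.00, 0.00) ✓; AP at 97.00° ✓; |AP| = 23.70 ✓; ∠APB = 95.10° ✓; |PB| = 16.70 ✓; ∠(PB, BL) = 90.00° ✓; |BL| = 9.100 ✓; ∠BLU = 125.4° ✓; |LU| = 23.60 ✓; ∠(LU, UT) = 90.00° ✓; |UT| = 24.30 ✗.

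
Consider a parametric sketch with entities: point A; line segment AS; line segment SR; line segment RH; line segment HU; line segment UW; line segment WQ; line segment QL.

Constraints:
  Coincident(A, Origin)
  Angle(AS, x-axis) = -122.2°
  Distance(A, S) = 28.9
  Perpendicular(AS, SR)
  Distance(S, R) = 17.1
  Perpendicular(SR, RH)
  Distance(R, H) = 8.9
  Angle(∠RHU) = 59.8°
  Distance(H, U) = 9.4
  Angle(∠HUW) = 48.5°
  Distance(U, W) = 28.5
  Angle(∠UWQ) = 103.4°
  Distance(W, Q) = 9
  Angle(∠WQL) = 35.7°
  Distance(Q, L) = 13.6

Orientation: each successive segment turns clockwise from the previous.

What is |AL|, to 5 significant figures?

42.095

A is at the origin; AS runs at -122.2° with length 28.9, so S = (-15.400, -24.455). AS ⟂ SR, so SR runs at 147.80°; with |SR| = 17.1, R = (-29.870, -15.343). The perpendicularity gives RH at right angles to SR, so RH runs at 57.800°; with |RH| = 8.9, H = (-25.127, -7.8117). ∠RHU = 59.8° gives HU at -62.400° from the x-axis; with |HU| = 9.4, U = (-20.772, -16.142). ∠HUW = 48.5° gives UW at 166.10° from the x-axis; with |UW| = 28.5, W = (-48.438, -9.2955). ∠UWQ = 103.4° gives WQ at 89.500° from the x-axis; with |WQ| = 9.0, Q = (-48.359, -0.29584). ∠WQL = 35.7° gives QL at -54.800° from the x-axis; with |QL| = 13.6, L = (-40.520, -11.409). Then |AL| = |L − A| = 42.095.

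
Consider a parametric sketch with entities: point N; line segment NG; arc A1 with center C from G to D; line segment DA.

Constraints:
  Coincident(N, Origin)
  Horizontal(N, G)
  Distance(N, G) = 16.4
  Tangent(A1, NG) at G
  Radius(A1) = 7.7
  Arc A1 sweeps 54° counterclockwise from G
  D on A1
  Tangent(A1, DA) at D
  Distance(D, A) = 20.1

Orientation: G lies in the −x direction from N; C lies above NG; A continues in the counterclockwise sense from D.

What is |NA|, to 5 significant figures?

19.505

On A1, G sits at bearing -90° from C; a 54° counterclockwise sweep puts D at bearing -36°, so D = C + 7.7·(cos -36°, sin -36°) = (-10.171, 3.1741). Tangency of A1 to DA means the radius CD is perpendicular to DA, so DA runs along (−sin -36°, cos -36°); with |DA| = 20.1, A = (1.6439, 19.435). Then |NA| = |A − N| = 19.505.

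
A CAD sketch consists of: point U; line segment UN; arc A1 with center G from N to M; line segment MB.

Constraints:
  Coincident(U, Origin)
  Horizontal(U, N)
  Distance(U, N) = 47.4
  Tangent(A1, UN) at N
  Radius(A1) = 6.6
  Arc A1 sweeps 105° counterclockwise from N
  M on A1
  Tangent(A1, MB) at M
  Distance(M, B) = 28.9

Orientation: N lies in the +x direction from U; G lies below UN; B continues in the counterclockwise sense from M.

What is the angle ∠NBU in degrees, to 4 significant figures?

51.50°

U is at the origin; UN is horizontal with |UN| = 47.4 and N on the +x side, so N = (47.40, 0.000). Tangency of A1 to UN means the radius GN is perpendicular to UN, so G = N + (0, -6.6) = (47.40, -6.600). On A1, N sits at bearing 90° from G; a 105° counterclockwise sweep puts M at bearing 195°, so M = G + 6.6·(cos 195°, sin 195°) = (41.02, -8.308). The tangent condition forces GM to be normal to MB, so MB runs along (−sin 195°, cos 195°); with |MB| = 28.9, B = (48.50, -36.22). Then cos ∠NBU = BN·BU / (|BN||BU|), giving 51.50°.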